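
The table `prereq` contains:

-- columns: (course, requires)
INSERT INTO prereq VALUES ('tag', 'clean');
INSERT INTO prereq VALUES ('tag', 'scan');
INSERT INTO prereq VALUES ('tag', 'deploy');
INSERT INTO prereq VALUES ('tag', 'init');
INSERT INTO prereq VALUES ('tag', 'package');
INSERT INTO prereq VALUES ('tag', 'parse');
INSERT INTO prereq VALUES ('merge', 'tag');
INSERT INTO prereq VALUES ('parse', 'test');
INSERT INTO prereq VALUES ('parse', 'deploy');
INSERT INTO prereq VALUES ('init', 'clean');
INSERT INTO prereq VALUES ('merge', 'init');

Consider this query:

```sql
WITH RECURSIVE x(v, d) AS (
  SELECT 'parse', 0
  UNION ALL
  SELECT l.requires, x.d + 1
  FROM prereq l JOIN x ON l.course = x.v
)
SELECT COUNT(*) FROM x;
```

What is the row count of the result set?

3

Base: (parse, d=0).
Iteration 1: edges from {parse} -> (deploy, d=1), (test, d=1).
Iteration 2: no outgoing edges from {deploy,test}; recursion stops.
Total rows emitted: 3.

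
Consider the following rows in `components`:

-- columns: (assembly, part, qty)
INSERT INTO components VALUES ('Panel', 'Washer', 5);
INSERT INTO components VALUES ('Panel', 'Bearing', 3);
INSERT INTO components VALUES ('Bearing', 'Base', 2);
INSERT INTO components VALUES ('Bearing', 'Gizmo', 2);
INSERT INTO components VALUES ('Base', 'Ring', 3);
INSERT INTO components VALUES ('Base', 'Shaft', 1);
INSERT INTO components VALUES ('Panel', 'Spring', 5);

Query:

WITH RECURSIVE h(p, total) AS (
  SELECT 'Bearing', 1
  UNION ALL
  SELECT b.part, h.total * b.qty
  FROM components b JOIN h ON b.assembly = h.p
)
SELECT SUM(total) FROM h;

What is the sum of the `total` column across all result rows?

13

Base: (Bearing, total=1).
Iteration 1: components of {Bearing} -> Base = 1*2 = 2, Gizmo = 1*2 = 2.
Iteration 2: components of {Base,Gizmo} -> Ring = 2*3 = 6, Shaft = 2*1 = 2.
Iteration 3: no further components; recursion stops.
SUM(total) = 1 + 2 + 2 + 6 + 2 = 13.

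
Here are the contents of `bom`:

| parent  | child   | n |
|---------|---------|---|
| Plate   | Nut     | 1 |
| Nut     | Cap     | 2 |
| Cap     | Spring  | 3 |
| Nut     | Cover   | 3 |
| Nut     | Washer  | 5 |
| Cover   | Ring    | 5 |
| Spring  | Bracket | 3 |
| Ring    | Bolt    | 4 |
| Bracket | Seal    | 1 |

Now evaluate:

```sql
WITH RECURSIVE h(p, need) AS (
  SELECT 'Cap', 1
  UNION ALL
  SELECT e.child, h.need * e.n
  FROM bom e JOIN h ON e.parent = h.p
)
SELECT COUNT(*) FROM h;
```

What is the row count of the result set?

Base: (Cap, need=1).
Iteration 1: components of {Cap} -> Spring = 1*3 = 3.
Iteration 2: components of {Spring} -> Bracket = 3*3 = 9.
Iteration 3: components of {Bracket} -> Seal = 9*1 = 9.
Iteration 4: no further components; recursion stops.
Total rows emitted: 4.

4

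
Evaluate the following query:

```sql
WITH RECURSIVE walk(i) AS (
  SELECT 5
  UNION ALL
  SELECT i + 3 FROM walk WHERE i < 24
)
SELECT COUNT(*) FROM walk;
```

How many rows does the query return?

Base: i=5.
Iteration 1: 5 < 24 holds -> i = 5 + 3 = 8.
Iteration 2: 8 < 24 holds -> i = 8 + 3 = 11.
Iteration 3: 11 < 24 holds -> i = 11 + 3 = 14.
Iteration 4: 14 < 24 holds -> i = 14 + 3 = 17.
Iteration 5: 17 < 24 holds -> i = 17 + 3 = 20.
Iteration 6: 20 < 24 holds -> i = 20 + 3 = 23.
Iteration 7: 23 < 24 holds -> i = 23 + 3 = 26.
Iteration 8: 26 < 24 fails; recursion stops.
Total rows emitted: 8.

8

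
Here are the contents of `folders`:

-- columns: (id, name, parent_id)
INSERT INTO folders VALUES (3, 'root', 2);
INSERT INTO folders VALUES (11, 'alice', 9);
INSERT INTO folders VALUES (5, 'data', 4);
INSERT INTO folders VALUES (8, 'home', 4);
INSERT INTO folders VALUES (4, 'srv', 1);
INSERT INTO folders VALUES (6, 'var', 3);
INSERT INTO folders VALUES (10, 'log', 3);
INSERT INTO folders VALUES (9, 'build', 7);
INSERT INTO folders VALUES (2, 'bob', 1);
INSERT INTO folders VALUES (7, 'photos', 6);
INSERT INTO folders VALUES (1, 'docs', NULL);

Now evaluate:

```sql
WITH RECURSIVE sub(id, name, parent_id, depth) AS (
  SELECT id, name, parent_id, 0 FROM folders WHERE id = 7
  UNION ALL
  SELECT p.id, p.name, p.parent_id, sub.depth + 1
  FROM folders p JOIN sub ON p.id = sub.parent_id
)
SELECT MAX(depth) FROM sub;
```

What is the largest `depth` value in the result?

Base: id=7 (photos), parent_id=6, depth 0.
Iteration 1: join on id=6 -> var (id 6, parent_id=3, depth 1).
Iteration 2: join on id=3 -> root (id 3, parent_id=2, depth 2).
Iteration 3: join on id=2 -> bob (id 2, parent_id=1, depth 3).
Iteration 4: join on id=1 -> docs (id 1, parent_id=NULL, depth 4).
Iteration 5: parent_id is NULL; no match; recursion stops.
depth values: 0, 1, 2, 3, 4; the maximum is 4.

4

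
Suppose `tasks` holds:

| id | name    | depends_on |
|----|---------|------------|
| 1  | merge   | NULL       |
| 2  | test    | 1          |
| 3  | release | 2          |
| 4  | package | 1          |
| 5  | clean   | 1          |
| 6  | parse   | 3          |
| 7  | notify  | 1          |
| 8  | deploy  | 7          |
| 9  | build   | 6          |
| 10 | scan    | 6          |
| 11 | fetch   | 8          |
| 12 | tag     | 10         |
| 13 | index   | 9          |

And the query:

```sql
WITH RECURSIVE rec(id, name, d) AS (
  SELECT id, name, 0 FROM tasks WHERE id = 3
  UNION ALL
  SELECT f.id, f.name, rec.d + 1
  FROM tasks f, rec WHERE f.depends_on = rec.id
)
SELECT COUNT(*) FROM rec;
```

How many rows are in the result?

6

Base: id=3 (release) at d 0.
Iteration 1: rows with depends_on in {3} -> parse (id 6, d 1).
Iteration 2: rows with depends_on in {6} -> build (id 9, d 2), scan (id 10, d 2).
Iteration 3: rows with depends_on in {9,10} -> tag (id 12, d 3), index (id 13, d 3).
Iteration 4: no rows with depends_on in {12,13}; recursion stops.
Total rows emitted: 6.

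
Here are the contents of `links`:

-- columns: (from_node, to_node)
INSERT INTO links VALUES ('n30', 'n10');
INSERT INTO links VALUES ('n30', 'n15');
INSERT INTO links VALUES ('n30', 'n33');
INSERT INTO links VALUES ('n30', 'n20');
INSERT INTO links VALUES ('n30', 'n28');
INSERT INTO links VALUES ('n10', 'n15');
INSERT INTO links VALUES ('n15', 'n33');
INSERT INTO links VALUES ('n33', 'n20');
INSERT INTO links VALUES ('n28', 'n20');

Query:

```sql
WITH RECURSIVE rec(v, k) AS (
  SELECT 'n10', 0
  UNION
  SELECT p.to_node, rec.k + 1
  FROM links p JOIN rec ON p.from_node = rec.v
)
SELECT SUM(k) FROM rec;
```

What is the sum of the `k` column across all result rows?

6

Base: (n10, k=0).
Iteration 1: edges from {n10} -> (n15, k=1).
Iteration 2: edges from {n15} -> (n33, k=2).
Iteration 3: edges from {n33} -> (n20, k=3).
Iteration 4: no outgoing edges from {n20}; recursion stops.
SUM(k) = 0 + 1 + 2 + 3 = 6.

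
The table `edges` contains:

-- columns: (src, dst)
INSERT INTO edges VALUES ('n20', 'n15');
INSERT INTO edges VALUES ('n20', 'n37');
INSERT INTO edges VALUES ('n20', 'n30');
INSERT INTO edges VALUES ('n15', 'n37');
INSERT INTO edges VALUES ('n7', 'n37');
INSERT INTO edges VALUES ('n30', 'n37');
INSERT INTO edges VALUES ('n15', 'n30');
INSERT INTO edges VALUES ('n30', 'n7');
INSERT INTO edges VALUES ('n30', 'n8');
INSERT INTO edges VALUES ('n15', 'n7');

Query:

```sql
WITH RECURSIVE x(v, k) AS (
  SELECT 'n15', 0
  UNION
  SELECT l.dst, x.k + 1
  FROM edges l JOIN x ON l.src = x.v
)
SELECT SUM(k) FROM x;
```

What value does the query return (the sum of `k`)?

12

Base: (n15, k=0).
Iteration 1: edges from {n15} -> (n30, k=1), (n37, k=1), (n7, k=1).
Iteration 2: edges from {n30,n37,n7} -> (n37, k=2), (n7, k=2), (n8, k=2). [UNION drops 1 duplicate row(s)]
Iteration 3: edges from {n37,n7,n8} -> (n37, k=3).
Iteration 4: no outgoing edges from {n37}; recursion stops.
SUM(k) = 0 + 1 + 1 + 1 + 2 + 2 + 2 + 3 = 12.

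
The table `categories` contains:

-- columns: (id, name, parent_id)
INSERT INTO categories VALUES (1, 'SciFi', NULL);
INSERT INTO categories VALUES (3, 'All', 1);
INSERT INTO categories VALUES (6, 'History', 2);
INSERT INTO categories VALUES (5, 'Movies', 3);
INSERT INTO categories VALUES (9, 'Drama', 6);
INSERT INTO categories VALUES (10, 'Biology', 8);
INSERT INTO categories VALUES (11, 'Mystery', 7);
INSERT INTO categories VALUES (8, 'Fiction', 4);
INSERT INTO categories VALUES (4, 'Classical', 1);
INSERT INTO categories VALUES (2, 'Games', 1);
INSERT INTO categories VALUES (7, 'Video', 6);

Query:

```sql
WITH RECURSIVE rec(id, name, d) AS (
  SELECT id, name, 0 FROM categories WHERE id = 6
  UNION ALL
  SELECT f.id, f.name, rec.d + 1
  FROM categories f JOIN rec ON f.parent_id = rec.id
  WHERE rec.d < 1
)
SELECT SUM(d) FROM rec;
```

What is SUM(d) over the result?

Base: id=6 (History) at d 0.
Iteration 1: rows with parent_id in {6} -> Video (id 7, d 1), Drama (id 9, d 1).
Iteration 2: d < 1 fails for all current rows; recursion stops.
SUM(d) = 0 + 1 + 1 = 2.

2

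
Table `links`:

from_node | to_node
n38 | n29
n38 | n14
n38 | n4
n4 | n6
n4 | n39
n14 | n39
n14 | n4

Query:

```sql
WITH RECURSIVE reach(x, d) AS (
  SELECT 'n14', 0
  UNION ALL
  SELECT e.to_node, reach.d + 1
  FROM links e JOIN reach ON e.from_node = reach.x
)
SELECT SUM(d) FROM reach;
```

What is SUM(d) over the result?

6

Base: (n14, d=0).
Iteration 1: edges from {n14} -> (n39, d=1), (n4, d=1).
Iteration 2: edges from {n39,n4} -> (n39, d=2), (n6, d=2).
Iteration 3: no outgoing edges from {n39,n6}; recursion stops.
SUM(d) = 0 + 1 + 1 + 2 + 2 = 6.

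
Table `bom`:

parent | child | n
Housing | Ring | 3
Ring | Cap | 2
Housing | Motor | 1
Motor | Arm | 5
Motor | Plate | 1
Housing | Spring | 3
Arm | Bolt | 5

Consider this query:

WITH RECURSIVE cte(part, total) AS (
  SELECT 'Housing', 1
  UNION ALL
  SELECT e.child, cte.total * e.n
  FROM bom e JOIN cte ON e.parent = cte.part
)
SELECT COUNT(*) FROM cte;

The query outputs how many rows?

Base: (Housing, total=1).
Iteration 1: components of {Housing} -> Motor = 1*1 = 1, Ring = 1*3 = 3, Spring = 1*3 = 3.
Iteration 2: components of {Motor,Ring,Spring} -> Arm = 1*5 = 5, Cap = 3*2 = 6, Plate = 1*1 = 1.
Iteration 3: components of {Arm,Cap,Plate} -> Bolt = 5*5 = 25.
Iteration 4: no further components; recursion stops.
Total rows emitted: 8.

8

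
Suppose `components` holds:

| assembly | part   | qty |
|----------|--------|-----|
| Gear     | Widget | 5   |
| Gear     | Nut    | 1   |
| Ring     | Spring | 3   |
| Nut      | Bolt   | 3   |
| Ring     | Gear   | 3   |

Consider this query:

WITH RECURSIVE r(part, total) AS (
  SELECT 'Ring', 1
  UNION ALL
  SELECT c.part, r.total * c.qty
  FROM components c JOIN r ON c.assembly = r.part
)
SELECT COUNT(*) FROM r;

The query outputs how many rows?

Base: (Ring, total=1).
Iteration 1: components of {Ring} -> Gear = 1*3 = 3, Spring = 1*3 = 3.
Iteration 2: components of {Gear,Spring} -> Nut = 3*1 = 3, Widget = 3*5 = 15.
Iteration 3: components of {Nut,Widget} -> Bolt = 3*3 = 9.
Iteration 4: no further components; recursion stops.
Total rows emitted: 6.

6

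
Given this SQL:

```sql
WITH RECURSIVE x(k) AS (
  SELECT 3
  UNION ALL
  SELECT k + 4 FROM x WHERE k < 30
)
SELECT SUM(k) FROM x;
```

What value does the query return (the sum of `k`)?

Base: k=3.
Iteration 1: 3 < 30 holds -> k = 3 + 4 = 7.
Iteration 2: 7 < 30 holds -> k = 7 + 4 = 11.
Iteration 3: 11 < 30 holds -> k = 11 + 4 = 15.
Iteration 4: 15 < 30 holds -> k = 15 + 4 = 19.
Iteration 5: 19 < 30 holds -> k = 19 + 4 = 23.
Iteration 6: 23 < 30 holds -> k = 23 + 4 = 27.
Iteration 7: 27 < 30 holds -> k = 27 + 4 = 31.
Iteration 8: 31 < 30 fails; recursion stops.
SUM(k) = 3 + 7 + 11 + 15 + 19 + 23 + 27 + 31 = 136.

136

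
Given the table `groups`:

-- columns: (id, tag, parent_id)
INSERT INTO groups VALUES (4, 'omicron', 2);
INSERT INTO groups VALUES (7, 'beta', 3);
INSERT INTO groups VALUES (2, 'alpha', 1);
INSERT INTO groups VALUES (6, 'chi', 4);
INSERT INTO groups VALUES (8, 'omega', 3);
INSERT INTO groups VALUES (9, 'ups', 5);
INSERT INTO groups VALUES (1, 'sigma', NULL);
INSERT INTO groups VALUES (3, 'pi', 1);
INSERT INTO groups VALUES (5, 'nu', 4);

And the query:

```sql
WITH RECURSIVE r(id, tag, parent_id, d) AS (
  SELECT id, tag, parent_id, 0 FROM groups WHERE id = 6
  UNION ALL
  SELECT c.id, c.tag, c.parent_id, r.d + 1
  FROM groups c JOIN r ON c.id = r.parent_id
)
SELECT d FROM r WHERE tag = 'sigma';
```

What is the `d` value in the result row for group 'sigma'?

3

Base: id=6 (chi), parent_id=4, d 0.
Iteration 1: join on id=4 -> omicron (id 4, parent_id=2, d 1).
Iteration 2: join on id=2 -> alpha (id 2, parent_id=1, d 2).
Iteration 3: join on id=1 -> sigma (id 1, parent_id=NULL, d 3).
Iteration 4: parent_id is NULL; no match; recursion stops.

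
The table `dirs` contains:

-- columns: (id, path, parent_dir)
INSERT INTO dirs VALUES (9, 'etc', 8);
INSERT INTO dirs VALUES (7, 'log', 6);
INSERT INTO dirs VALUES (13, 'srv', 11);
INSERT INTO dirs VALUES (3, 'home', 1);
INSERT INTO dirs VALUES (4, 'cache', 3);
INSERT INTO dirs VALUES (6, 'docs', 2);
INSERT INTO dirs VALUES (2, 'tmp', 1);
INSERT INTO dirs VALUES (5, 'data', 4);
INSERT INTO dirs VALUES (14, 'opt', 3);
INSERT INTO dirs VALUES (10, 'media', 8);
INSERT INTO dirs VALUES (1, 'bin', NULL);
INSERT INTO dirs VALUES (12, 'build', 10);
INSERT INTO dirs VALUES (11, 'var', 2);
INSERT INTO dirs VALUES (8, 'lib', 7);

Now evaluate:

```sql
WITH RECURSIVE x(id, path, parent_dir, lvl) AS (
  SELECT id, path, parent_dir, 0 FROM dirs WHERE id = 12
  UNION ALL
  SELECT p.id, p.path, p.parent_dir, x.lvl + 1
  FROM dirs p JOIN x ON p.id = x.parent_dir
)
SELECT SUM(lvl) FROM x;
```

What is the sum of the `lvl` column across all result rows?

Base: id=12 (build), parent_dir=10, lvl 0.
Iteration 1: join on id=10 -> media (id 10, parent_dir=8, lvl 1).
Iteration 2: join on id=8 -> lib (id 8, parent_dir=7, lvl 2).
Iteration 3: join on id=7 -> log (id 7, parent_dir=6, lvl 3).
Iteration 4: join on id=6 -> docs (id 6, parent_dir=2, lvl 4).
Iteration 5: join on id=2 -> tmp (id 2, parent_dir=1, lvl 5).
Iteration 6: join on id=1 -> bin (id 1, parent_dir=NULL, lvl 6).
Iteration 7: parent_dir is NULL; no match; recursion stops.
SUM(lvl) = 0 + 1 + 2 + 3 + 4 + 5 + 6 = 21.

21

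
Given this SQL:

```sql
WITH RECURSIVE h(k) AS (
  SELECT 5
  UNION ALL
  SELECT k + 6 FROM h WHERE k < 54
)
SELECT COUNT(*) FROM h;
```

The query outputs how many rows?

Base: k=5.
Iteration 1: 5 < 54 holds -> k = 5 + 6 = 11.
Iteration 2: 11 < 54 holds -> k = 11 + 6 = 17.
Iteration 3: 17 < 54 holds -> k = 17 + 6 = 23.
Iteration 4: 23 < 54 holds -> k = 23 + 6 = 29.
Iteration 5: 29 < 54 holds -> k = 29 + 6 = 35.
Iteration 6: 35 < 54 holds -> k = 35 + 6 = 41.
Iteration 7: 41 < 54 holds -> k = 41 + 6 = 47.
Iteration 8: 47 < 54 holds -> k = 47 + 6 = 53.
Iteration 9: 53 < 54 holds -> k = 53 + 6 = 59.
Iteration 10: 59 < 54 fails; recursion stops.
Total rows emitted: 10.

10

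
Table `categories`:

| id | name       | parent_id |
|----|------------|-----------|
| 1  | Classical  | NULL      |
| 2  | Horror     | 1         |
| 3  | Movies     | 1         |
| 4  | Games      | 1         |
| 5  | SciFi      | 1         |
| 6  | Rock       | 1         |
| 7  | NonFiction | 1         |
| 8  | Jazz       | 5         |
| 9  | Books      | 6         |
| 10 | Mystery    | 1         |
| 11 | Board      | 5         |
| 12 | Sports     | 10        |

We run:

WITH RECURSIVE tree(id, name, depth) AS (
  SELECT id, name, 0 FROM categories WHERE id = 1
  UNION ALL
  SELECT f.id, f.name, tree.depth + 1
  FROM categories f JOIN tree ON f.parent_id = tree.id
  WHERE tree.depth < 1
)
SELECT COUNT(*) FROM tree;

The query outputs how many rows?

Base: id=1 (Classical) at depth 0.
Iteration 1: rows with parent_id in {1} -> Horror (id 2, depth 1), Movies (id 3, depth 1), Games (id 4, depth 1), SciFi (id 5, depth 1), Rock (id 6, depth 1), NonFiction (id 7, depth 1), Mystery (id 10, depth 1).
Iteration 2: depth < 1 fails for all current rows; recursion stops.
Total rows emitted: 8.

8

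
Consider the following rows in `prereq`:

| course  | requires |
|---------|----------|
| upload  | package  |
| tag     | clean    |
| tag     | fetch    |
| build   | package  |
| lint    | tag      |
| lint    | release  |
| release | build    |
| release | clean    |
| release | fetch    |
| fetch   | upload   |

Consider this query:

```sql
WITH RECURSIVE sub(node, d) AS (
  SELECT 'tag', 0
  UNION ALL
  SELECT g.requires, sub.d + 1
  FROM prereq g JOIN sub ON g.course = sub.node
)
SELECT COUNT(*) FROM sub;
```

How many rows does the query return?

Base: (tag, d=0).
Iteration 1: edges from {tag} -> (clean, d=1), (fetch, d=1).
Iteration 2: edges from {clean,fetch} -> (upload, d=2).
Iteration 3: edges from {upload} -> (package, d=3).
Iteration 4: no outgoing edges from {package}; recursion stops.
Total rows emitted: 5.

5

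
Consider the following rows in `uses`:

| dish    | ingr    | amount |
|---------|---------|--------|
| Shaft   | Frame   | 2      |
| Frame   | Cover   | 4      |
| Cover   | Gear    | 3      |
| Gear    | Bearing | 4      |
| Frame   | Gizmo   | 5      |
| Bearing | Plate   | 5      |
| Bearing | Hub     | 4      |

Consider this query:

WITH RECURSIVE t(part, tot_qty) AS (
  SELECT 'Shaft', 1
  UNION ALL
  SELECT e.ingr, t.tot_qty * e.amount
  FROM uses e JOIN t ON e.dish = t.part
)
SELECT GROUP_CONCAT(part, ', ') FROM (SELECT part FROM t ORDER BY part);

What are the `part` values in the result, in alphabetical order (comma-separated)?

Bearing, Cover, Frame, Gear, Gizmo, Hub, Plate, Shaft

Base: (Shaft, tot_qty=1).
Iteration 1: components of {Shaft} -> Frame = 1*2 = 2.
Iteration 2: components of {Frame} -> Cover = 2*4 = 8, Gizmo = 2*5 = 10.
Iteration 3: components of {Cover,Gizmo} -> Gear = 8*3 = 24.
Iteration 4: components of {Gear} -> Bearing = 24*4 = 96.
Iteration 5: components of {Bearing} -> Hub = 96*4 = 384, Plate = 96*5 = 480.
Iteration 6: no further components; recursion stops.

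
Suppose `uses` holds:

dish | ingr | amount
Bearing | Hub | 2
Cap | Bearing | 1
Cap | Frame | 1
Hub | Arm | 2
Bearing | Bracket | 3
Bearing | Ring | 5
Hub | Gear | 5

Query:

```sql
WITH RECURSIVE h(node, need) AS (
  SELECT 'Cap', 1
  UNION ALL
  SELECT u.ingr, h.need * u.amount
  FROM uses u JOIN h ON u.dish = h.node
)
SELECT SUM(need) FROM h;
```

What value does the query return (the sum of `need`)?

Base: (Cap, need=1).
Iteration 1: components of {Cap} -> Bearing = 1*1 = 1, Frame = 1*1 = 1.
Iteration 2: components of {Bearing,Frame} -> Bracket = 1*3 = 3, Hub = 1*2 = 2, Ring = 1*5 = 5.
Iteration 3: components of {Bracket,Hub,Ring} -> Arm = 2*2 = 4, Gear = 2*5 = 10.
Iteration 4: no further components; recursion stops.
SUM(need) = 1 + 1 + 1 + 2 + 3 + 5 + 4 + 10 = 27.

27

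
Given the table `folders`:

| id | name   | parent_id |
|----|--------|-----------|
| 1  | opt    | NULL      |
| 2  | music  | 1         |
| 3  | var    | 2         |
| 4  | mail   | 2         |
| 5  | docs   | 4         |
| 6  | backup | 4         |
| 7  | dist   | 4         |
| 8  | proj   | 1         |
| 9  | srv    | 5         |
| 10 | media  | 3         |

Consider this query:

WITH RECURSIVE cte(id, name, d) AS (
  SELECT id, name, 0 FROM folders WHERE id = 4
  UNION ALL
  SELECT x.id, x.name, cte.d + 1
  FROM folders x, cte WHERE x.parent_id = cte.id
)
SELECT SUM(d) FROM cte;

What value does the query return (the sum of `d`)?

Base: id=4 (mail) at d 0.
Iteration 1: rows with parent_id in {4} -> docs (id 5, d 1), backup (id 6, d 1), dist (id 7, d 1).
Iteration 2: rows with parent_id in {5,6,7} -> srv (id 9, d 2).
Iteration 3: no rows with parent_id in {9}; recursion stops.
SUM(d) = 0 + 1 + 1 + 1 + 2 = 5.

5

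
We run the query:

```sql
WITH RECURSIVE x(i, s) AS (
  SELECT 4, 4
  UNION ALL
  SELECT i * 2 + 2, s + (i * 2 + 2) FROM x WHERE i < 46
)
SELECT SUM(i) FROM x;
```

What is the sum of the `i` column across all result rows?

Base: i=4, s=4.
Iteration 1: 4 < 46 holds -> i = 4 * 2 + 2 = 10, s = 4 + 10 = 14.
Iteration 2: 10 < 46 holds -> i = 10 * 2 + 2 = 22, s = 14 + 22 = 36.
Iteration 3: 22 < 46 holds -> i = 22 * 2 + 2 = 46, s = 36 + 46 = 82.
Iteration 4: 46 < 46 fails; recursion stops.
SUM(i) = 4 + 10 + 22 + 46 = 82.

82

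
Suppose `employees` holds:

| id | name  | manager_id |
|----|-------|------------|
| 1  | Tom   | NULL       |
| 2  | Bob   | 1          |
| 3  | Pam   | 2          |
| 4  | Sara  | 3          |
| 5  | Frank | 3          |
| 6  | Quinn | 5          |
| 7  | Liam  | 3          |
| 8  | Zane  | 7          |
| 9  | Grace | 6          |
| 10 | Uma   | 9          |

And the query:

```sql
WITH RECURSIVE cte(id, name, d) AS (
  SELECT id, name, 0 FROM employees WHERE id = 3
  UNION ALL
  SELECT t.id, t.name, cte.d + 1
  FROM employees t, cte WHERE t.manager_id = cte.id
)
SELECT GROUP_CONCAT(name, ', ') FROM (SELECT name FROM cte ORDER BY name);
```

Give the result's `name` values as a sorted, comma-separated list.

Frank, Grace, Liam, Pam, Quinn, Sara, Uma, Zane

Base: id=3 (Pam) at d 0.
Iteration 1: rows with manager_id in {3} -> Sara (id 4, d 1), Frank (id 5, d 1), Liam (id 7, d 1).
Iteration 2: rows with manager_id in {4,5,7} -> Quinn (id 6, d 2), Zane (id 8, d 2).
Iteration 3: rows with manager_id in {6,8} -> Grace (id 9, d 3).
Iteration 4: rows with manager_id in {9} -> Uma (id 10, d 4).
Iteration 5: no rows with manager_id in {10}; recursion stops.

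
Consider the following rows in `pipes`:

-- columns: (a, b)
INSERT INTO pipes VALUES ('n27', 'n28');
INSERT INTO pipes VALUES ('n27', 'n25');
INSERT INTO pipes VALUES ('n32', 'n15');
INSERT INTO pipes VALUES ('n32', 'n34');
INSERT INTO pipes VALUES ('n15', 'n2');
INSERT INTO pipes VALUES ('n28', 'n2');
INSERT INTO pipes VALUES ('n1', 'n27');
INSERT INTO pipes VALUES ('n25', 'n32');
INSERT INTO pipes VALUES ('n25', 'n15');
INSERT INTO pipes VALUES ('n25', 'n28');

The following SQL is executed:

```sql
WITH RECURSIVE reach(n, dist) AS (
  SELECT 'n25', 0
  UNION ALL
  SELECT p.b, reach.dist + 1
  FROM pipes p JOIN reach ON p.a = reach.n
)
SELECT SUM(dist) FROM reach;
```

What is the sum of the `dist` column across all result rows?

Base: (n25, dist=0).
Iteration 1: edges from {n25} -> (n15, dist=1), (n28, dist=1), (n32, dist=1).
Iteration 2: edges from {n15,n28,n32} -> (n15, dist=2), (n2, dist=2) x2, (n34, dist=2). [UNION ALL keeps all 4 new rows, including repeats]
Iteration 3: edges from {n15,n2,n34} -> (n2, dist=3).
Iteration 4: no outgoing edges from {n2}; recursion stops.
SUM(dist) = 0 + 1 + 1 + 1 + 2 + 2 + 2 + 2 + 3 = 14.

14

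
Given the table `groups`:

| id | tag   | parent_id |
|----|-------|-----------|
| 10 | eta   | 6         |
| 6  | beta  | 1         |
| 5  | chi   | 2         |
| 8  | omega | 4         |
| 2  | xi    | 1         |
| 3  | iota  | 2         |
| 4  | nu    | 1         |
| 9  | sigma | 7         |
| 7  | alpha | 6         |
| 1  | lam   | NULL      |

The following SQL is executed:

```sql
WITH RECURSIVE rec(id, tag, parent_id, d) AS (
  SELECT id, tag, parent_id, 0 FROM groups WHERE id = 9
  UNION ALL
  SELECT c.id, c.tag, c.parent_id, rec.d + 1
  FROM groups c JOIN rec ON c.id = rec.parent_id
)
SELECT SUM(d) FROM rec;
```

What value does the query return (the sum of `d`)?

6

Base: id=9 (sigma), parent_id=7, d 0.
Iteration 1: join on id=7 -> alpha (id 7, parent_id=6, d 1).
Iteration 2: join on id=6 -> beta (id 6, parent_id=1, d 2).
Iteration 3: join on id=1 -> lam (id 1, parent_id=NULL, d 3).
Iteration 4: parent_id is NULL; no match; recursion stops.
SUM(d) = 0 + 1 + 2 + 3 = 6.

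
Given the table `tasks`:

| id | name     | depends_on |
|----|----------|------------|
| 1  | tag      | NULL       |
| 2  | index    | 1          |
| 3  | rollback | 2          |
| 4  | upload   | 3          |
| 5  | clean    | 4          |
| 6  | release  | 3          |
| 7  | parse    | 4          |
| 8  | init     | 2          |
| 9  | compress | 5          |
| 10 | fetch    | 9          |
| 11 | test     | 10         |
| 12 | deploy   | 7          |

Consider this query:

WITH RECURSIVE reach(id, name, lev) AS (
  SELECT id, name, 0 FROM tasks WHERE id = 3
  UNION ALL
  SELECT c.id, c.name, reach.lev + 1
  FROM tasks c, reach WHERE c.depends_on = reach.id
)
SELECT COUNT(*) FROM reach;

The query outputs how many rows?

9

Base: id=3 (rollback) at lev 0.
Iteration 1: rows with depends_on in {3} -> upload (id 4, lev 1), release (id 6, lev 1).
Iteration 2: rows with depends_on in {4,6} -> clean (id 5, lev 2), parse (id 7, lev 2).
Iteration 3: rows with depends_on in {5,7} -> compress (id 9, lev 3), deploy (id 12, lev 3).
Iteration 4: rows with depends_on in {9,12} -> fetch (id 10, lev 4).
Iteration 5: rows with depends_on in {10} -> test (id 11, lev 5).
Iteration 6: no rows with depends_on in {11}; recursion stops.
Total rows emitted: 9.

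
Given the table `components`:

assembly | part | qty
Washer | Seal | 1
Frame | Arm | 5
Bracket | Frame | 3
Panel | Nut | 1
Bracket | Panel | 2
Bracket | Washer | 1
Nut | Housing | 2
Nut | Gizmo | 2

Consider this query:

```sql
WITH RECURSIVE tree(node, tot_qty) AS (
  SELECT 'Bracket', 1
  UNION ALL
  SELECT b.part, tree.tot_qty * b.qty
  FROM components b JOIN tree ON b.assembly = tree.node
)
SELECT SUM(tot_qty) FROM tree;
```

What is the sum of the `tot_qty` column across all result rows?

33

Base: (Bracket, tot_qty=1).
Iteration 1: components of {Bracket} -> Frame = 1*3 = 3, Panel = 1*2 = 2, Washer = 1*1 = 1.
Iteration 2: components of {Frame,Panel,Washer} -> Arm = 3*5 = 15, Nut = 2*1 = 2, Seal = 1*1 = 1.
Iteration 3: components of {Arm,Nut,Seal} -> Gizmo = 2*2 = 4, Housing = 2*2 = 4.
Iteration 4: no further components; recursion stops.
SUM(tot_qty) = 1 + 2 + 3 + 1 + 2 + 15 + 1 + 4 + 4 = 33.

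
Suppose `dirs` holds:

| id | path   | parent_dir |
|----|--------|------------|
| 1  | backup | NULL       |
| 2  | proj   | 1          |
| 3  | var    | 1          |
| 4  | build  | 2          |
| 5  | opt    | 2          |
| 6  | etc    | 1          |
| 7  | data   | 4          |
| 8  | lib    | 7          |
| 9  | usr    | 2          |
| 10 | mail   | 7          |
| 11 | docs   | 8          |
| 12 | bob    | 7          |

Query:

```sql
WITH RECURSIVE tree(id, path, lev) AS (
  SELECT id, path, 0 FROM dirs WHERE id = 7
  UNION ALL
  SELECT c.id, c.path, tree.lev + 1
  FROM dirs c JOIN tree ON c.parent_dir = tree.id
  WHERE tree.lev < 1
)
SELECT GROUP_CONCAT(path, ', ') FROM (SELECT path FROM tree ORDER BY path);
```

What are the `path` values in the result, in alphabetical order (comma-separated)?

Base: id=7 (data) at lev 0.
Iteration 1: rows with parent_dir in {7} -> lib (id 8, lev 1), mail (id 10, lev 1), bob (id 12, lev 1).
Iteration 2: lev < 1 fails for all current rows; recursion stops.

bob, data, lib, mail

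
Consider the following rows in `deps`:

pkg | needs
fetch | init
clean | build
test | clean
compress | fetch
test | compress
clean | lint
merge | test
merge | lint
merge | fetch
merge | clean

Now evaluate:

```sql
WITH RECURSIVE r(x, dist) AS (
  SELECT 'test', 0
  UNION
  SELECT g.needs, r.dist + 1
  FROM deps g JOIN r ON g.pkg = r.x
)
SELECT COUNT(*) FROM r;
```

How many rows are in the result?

7

Base: (test, dist=0).
Iteration 1: edges from {test} -> (clean, dist=1), (compress, dist=1).
Iteration 2: edges from {clean,compress} -> (build, dist=2), (fetch, dist=2), (lint, dist=2).
Iteration 3: edges from {build,fetch,lint} -> (init, dist=3).
Iteration 4: no outgoing edges from {init}; recursion stops.
Total rows emitted: 7.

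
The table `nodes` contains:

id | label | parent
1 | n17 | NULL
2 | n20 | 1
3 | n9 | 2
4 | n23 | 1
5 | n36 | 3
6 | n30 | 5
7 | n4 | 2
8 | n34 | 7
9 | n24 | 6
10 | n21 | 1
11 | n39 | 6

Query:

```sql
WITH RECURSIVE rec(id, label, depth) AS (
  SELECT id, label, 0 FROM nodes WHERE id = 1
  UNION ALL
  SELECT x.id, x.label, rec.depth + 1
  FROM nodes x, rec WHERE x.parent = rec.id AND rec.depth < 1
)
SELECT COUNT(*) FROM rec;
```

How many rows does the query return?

4

Base: id=1 (n17) at depth 0.
Iteration 1: rows with parent in {1} -> n20 (id 2, depth 1), n23 (id 4, depth 1), n21 (id 10, depth 1).
Iteration 2: depth < 1 fails for all current rows; recursion stops.
Total rows emitted: 4.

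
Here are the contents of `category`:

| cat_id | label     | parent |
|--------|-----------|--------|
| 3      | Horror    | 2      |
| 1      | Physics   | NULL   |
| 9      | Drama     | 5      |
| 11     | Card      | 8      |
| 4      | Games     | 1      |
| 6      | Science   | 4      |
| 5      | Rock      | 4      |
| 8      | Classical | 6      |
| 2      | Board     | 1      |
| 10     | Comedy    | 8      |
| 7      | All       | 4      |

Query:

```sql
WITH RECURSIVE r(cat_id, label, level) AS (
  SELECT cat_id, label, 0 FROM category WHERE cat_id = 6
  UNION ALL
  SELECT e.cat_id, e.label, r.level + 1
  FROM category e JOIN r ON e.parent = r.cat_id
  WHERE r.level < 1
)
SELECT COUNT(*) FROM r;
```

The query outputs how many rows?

Base: cat_id=6 (Science) at level 0.
Iteration 1: rows with parent in {6} -> Classical (id 8, level 1).
Iteration 2: level < 1 fails for all current rows; recursion stops.
Total rows emitted: 2.

2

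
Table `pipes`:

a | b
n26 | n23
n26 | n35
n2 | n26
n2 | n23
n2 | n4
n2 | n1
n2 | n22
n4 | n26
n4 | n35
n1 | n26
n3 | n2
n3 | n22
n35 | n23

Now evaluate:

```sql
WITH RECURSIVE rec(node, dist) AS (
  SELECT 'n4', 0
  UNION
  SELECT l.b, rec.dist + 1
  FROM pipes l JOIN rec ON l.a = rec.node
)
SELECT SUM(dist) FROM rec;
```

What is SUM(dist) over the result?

9

Base: (n4, dist=0).
Iteration 1: edges from {n4} -> (n26, dist=1), (n35, dist=1).
Iteration 2: edges from {n26,n35} -> (n23, dist=2), (n35, dist=2). [UNION drops 1 duplicate row(s)]
Iteration 3: edges from {n23,n35} -> (n23, dist=3).
Iteration 4: no outgoing edges from {n23}; recursion stops.
SUM(dist) = 0 + 1 + 1 + 2 + 2 + 3 = 9.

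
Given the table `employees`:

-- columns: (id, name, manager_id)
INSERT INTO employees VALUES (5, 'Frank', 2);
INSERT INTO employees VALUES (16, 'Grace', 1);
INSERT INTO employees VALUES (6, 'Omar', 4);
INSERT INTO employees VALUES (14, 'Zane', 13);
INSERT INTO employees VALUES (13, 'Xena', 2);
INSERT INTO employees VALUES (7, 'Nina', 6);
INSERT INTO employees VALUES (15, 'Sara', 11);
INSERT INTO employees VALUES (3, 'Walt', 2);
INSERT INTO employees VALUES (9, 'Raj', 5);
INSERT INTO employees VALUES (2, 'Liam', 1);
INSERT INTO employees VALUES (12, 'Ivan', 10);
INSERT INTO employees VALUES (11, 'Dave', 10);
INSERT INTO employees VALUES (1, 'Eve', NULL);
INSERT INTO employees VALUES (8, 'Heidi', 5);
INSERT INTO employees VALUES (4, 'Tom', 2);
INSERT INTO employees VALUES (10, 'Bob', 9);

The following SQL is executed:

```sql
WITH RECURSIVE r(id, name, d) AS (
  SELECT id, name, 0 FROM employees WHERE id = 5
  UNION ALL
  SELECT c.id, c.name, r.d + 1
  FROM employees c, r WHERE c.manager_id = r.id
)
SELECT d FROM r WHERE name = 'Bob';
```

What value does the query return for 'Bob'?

Base: id=5 (Frank) at d 0.
Iteration 1: rows with manager_id in {5} -> Heidi (id 8, d 1), Raj (id 9, d 1).
Iteration 2: rows with manager_id in {8,9} -> Bob (id 10, d 2).
Iteration 3: rows with manager_id in {10} -> Dave (id 11, d 3), Ivan (id 12, d 3).
Iteration 4: rows with manager_id in {11,12} -> Sara (id 15, d 4).
Iteration 5: no rows with manager_id in {15}; recursion stops.

2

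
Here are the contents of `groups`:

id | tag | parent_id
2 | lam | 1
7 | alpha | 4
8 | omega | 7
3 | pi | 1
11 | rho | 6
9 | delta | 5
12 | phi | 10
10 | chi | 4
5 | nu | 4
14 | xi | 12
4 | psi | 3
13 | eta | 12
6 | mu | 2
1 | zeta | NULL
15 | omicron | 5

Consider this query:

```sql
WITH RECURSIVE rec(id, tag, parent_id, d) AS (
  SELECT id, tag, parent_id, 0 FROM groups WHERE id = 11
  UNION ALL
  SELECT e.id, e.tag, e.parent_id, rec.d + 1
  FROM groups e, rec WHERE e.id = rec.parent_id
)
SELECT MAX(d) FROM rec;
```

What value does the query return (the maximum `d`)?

Base: id=11 (rho), parent_id=6, d 0.
Iteration 1: join on id=6 -> mu (id 6, parent_id=2, d 1).
Iteration 2: join on id=2 -> lam (id 2, parent_id=1, d 2).
Iteration 3: join on id=1 -> zeta (id 1, parent_id=NULL, d 3).
Iteration 4: parent_id is NULL; no match; recursion stops.
d values: 0, 1, 2, 3; the maximum is 3.

3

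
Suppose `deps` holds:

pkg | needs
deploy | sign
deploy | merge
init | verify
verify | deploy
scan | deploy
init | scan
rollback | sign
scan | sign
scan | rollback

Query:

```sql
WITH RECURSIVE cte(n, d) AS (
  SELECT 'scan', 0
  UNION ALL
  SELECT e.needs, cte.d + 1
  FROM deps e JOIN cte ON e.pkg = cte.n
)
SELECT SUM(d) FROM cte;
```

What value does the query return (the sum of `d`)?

Base: (scan, d=0).
Iteration 1: edges from {scan} -> (deploy, d=1), (rollback, d=1), (sign, d=1).
Iteration 2: edges from {deploy,rollback,sign} -> (merge, d=2), (sign, d=2) x2. [UNION ALL keeps all 3 new rows, including repeats]
Iteration 3: no outgoing edges from {merge,sign}; recursion stops.
SUM(d) = 0 + 1 + 1 + 1 + 2 + 2 + 2 = 9.

9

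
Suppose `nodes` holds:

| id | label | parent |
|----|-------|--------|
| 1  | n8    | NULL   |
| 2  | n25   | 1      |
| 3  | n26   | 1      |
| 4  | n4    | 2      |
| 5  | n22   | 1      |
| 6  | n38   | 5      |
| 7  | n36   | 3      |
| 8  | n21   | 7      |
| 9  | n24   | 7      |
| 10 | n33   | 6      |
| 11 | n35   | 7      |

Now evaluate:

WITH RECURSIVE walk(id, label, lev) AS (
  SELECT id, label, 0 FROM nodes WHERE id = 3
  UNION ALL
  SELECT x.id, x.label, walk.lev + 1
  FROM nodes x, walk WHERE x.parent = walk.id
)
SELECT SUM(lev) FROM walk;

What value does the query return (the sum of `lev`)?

7

Base: id=3 (n26) at lev 0.
Iteration 1: rows with parent in {3} -> n36 (id 7, lev 1).
Iteration 2: rows with parent in {7} -> n21 (id 8, lev 2), n24 (id 9, lev 2), n35 (id 11, lev 2).
Iteration 3: no rows with parent in {8,9,11}; recursion stops.
SUM(lev) = 0 + 1 + 2 + 2 + 2 = 7.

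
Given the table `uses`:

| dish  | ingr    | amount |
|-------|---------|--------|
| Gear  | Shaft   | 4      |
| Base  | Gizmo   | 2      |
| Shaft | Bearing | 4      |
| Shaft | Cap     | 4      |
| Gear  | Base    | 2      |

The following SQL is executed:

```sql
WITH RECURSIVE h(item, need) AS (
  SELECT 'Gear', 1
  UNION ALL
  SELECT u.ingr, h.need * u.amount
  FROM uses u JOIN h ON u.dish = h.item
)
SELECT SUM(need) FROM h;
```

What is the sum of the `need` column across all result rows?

43

Base: (Gear, need=1).
Iteration 1: components of {Gear} -> Base = 1*2 = 2, Shaft = 1*4 = 4.
Iteration 2: components of {Base,Shaft} -> Bearing = 4*4 = 16, Cap = 4*4 = 16, Gizmo = 2*2 = 4.
Iteration 3: no further components; recursion stops.
SUM(need) = 1 + 4 + 2 + 16 + 16 + 4 = 43.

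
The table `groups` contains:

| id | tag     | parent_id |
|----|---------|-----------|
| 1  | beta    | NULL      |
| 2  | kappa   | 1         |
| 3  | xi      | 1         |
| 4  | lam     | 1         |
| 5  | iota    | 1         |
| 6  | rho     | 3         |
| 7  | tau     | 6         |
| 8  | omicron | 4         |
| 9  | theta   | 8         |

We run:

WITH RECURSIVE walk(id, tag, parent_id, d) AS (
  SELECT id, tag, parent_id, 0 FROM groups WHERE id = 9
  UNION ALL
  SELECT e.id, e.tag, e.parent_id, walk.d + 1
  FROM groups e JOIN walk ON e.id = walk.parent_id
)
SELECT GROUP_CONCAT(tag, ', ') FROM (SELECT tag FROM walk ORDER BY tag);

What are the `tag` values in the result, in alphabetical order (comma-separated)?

Base: id=9 (theta), parent_id=8, d 0.
Iteration 1: join on id=8 -> omicron (id 8, parent_id=4, d 1).
Iteration 2: join on id=4 -> lam (id 4, parent_id=1, d 2).
Iteration 3: join on id=1 -> beta (id 1, parent_id=NULL, d 3).
Iteration 4: parent_id is NULL; no match; recursion stops.

beta, lam, omicron, theta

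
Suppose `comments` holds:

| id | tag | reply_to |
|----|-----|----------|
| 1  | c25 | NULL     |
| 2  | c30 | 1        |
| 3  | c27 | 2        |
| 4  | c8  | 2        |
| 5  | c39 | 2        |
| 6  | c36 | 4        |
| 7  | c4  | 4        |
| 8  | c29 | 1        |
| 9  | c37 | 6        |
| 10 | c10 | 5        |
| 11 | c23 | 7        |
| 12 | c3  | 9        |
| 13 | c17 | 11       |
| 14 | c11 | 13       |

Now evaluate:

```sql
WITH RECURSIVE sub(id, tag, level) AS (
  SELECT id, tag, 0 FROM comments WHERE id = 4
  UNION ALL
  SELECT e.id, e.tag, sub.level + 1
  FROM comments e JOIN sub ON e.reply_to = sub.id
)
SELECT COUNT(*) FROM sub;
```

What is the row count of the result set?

8

Base: id=4 (c8) at level 0.
Iteration 1: rows with reply_to in {4} -> c36 (id 6, level 1), c4 (id 7, level 1).
Iteration 2: rows with reply_to in {6,7} -> c37 (id 9, level 2), c23 (id 11, level 2).
Iteration 3: rows with reply_to in {9,11} -> c3 (id 12, level 3), c17 (id 13, level 3).
Iteration 4: rows with reply_to in {12,13} -> c11 (id 14, level 4).
Iteration 5: no rows with reply_to in {14}; recursion stops.
Total rows emitted: 8.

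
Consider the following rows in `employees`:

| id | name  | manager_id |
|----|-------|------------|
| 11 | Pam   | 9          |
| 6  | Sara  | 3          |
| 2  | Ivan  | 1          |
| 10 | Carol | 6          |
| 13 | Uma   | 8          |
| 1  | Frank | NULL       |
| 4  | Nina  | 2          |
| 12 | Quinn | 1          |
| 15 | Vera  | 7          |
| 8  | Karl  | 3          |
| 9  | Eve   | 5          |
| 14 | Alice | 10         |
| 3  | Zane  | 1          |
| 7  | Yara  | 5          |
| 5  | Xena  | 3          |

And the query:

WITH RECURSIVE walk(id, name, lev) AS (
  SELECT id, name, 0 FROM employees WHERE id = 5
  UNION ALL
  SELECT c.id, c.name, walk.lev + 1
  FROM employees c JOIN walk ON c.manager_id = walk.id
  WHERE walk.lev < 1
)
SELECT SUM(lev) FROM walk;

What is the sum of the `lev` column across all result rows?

2

Base: id=5 (Xena) at lev 0.
Iteration 1: rows with manager_id in {5} -> Yara (id 7, lev 1), Eve (id 9, lev 1).
Iteration 2: lev < 1 fails for all current rows; recursion stops.
SUM(lev) = 0 + 1 + 1 = 2.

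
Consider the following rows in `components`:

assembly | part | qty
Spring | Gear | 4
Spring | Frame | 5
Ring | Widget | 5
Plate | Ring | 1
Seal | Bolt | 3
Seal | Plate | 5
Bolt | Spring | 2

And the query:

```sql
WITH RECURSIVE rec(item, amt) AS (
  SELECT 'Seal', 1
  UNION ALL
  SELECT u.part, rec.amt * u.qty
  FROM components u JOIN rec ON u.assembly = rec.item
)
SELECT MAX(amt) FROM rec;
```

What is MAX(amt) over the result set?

Base: (Seal, amt=1).
Iteration 1: components of {Seal} -> Bolt = 1*3 = 3, Plate = 1*5 = 5.
Iteration 2: components of {Bolt,Plate} -> Ring = 5*1 = 5, Spring = 3*2 = 6.
Iteration 3: components of {Ring,Spring} -> Frame = 6*5 = 30, Gear = 6*4 = 24, Widget = 5*5 = 25.
Iteration 4: no further components; recursion stops.
amt values: 1, 3, 5, 6, 5, 30, 24, 25; the maximum is 30.

30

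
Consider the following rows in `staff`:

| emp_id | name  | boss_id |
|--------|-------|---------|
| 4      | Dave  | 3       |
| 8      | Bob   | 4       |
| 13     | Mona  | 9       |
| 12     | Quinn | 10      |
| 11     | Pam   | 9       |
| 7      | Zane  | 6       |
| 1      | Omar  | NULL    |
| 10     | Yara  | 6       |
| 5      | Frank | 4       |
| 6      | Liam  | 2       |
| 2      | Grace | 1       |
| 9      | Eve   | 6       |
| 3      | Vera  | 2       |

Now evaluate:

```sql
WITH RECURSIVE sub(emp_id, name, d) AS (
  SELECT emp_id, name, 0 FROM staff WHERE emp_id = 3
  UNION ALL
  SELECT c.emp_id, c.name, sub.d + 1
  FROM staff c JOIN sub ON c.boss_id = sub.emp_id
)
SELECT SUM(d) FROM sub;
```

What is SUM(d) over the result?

Base: emp_id=3 (Vera) at d 0.
Iteration 1: rows with boss_id in {3} -> Dave (id 4, d 1).
Iteration 2: rows with boss_id in {4} -> Frank (id 5, d 2), Bob (id 8, d 2).
Iteration 3: no rows with boss_id in {5,8}; recursion stops.
SUM(d) = 0 + 1 + 2 + 2 = 5.

5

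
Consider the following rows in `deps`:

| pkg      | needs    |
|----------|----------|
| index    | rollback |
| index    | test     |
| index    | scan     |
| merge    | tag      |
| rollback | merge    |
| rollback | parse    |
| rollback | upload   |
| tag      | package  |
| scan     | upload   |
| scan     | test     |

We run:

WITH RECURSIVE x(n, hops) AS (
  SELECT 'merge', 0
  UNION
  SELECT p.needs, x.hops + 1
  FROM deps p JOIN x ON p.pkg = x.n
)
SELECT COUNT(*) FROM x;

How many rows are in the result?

3

Base: (merge, hops=0).
Iteration 1: edges from {merge} -> (tag, hops=1).
Iteration 2: edges from {tag} -> (package, hops=2).
Iteration 3: no outgoing edges from {package}; recursion stops.
Total rows emitted: 3.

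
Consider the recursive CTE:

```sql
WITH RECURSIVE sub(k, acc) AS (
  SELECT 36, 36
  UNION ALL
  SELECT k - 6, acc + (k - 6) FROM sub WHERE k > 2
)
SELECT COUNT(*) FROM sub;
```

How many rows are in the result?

Base: k=36, acc=36.
Iteration 1: 36 > 2 holds -> k = 36 - 6 = 30, acc = 36 + 30 = 66.
Iteration 2: 30 > 2 holds -> k = 30 - 6 = 24, acc = 66 + 24 = 90.
Iteration 3: 24 > 2 holds -> k = 24 - 6 = 18, acc = 90 + 18 = 108.
Iteration 4: 18 > 2 holds -> k = 18 - 6 = 12, acc = 108 + 12 = 120.
Iteration 5: 12 > 2 holds -> k = 12 - 6 = 6, acc = 120 + 6 = 126.
Iteration 6: 6 > 2 holds -> k = 6 - 6 = 0, acc = 126 + 0 = 126.
Iteration 7: 0 > 2 fails; recursion stops.
Total rows emitted: 7.

7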